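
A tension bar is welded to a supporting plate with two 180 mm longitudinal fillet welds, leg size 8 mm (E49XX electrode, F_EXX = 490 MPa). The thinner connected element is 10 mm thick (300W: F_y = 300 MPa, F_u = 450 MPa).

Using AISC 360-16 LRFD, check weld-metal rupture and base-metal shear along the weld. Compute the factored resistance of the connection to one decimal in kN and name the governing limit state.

Weld metal: throat = 0.707×8 = 5.656 mm, L = 2×180 = 360 mm. φR_n = 0.75 × 0.6 × 490 × 5.656 × 360 = 449.0 kN.
Base metal shear (10 mm plate): yield φR_n = 1.0×0.6×300×10×360 = 648.0 kN; rupture φR_n = 0.75×0.6×450×10×360 = 729.0 kN; take 648.0 kN (yield).
Governing: min(449.0, 648.0) = 449.0 kN → weld metal.

449.0 kN (weld metal governs)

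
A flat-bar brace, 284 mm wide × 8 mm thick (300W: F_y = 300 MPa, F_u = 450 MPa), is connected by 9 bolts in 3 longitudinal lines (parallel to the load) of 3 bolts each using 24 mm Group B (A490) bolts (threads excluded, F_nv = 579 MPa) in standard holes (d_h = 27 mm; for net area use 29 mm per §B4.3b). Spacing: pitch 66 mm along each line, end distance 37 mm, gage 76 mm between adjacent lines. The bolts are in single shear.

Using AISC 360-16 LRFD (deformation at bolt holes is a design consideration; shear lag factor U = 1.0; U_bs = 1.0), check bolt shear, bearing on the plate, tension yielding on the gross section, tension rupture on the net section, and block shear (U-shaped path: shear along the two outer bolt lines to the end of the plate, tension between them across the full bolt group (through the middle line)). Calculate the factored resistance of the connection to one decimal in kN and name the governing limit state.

Bolt shear: A_b = π(24)²/4 = 452.39 mm². φR_n = 0.75 × 579 × 452.39 × 9 × 1 = 1768.1 kN.
Bearing (8 mm plate, F_u = 450 MPa): end bolts L_c = 37 − 27/2 = 23.5, R_n = min(1.2×23.5×8×450, 2.4×24×8×450) = 101.52 kN/bolt; interior L_c = 66 − 27 = 39, R_n = 168.48 kN/bolt. φR_n = 0.75 × (3×101.52 + 6×168.48) = 986.6 kN.
Tension yield (gross): A_g = 284×8 = 2272 mm². φR_n = 0.90 × 300 × 2272 = 613.4 kN.
Tension rupture (net): A_n = (284 − 3×29)×8 = 1576 mm² (U = 1.0, A_e = A_n). φR_n = 0.75 × 450 × 1576 = 531.9 kN.
Block shear: shear path 2×[37+2×66] = 2×169 mm, A_gv = 2704, A_nv = 2×(169 − 2.5×29)×8 = 1544 mm²; tension across gage: (152 − 2×29)×8 = 752 mm². R_n = min(0.6×450×1544, 0.6×300×2704) + 1.0×450×752 = min(416.88, 486.72) + 338.4 = 755.28 kN. φR_n = 0.75 × 755.28 = 566.5 kN.
Governing: min(1768.1, 986.6, 613.4, 531.9, 566.5) = 531.9 kN → net-section rupture.

531.9 kN (net-section rupture governs)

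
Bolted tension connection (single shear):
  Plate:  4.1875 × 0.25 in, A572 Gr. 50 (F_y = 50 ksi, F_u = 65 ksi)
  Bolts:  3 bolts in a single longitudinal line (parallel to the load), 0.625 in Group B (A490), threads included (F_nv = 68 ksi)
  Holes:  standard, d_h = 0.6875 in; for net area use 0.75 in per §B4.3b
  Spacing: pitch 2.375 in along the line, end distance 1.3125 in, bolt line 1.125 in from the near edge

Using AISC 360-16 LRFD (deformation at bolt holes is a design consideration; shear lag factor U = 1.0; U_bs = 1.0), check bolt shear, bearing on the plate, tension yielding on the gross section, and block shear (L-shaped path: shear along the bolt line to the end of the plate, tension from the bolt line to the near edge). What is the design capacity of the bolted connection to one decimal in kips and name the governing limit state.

Bolt shear: A_b = π(0.625)²/4 = 0.3068 in². φR_n = 0.75 × 68 × 0.3068 × 3 × 1 = 46.9 kips.
Bearing (0.25 in plate, F_u = 65 ksi): end bolts L_c = 1.3125 − 0.6875/2 = 0.96875, R_n = min(1.2×0.96875×0.25×65, 2.4×0.625×0.25×65) = 18.891 kips/bolt; interior L_c = 2.375 − 0.6875 = 1.6875, R_n = 24.375 kips/bolt. φR_n = 0.75 × (1×18.891 + 2×24.375) = 50.7 kips.
Tension yield (gross): A_g = 4.1875×0.25 = 1.0469 in². φR_n = 0.90 × 50 × 1.0469 = 47.1 kips.
Block shear: shear path 1×[1.3125+2×2.375] = 1×6.0625 in, A_gv = 1.5156, A_nv = 1×(6.0625 − 2.5×0.75)×0.25 = 1.0469 in²; tension to near edge: (1.125 − 0.5×0.75)×0.25 = 0.1875 in². R_n = min(0.6×65×1.0469, 0.6×50×1.5156) + 1.0×65×0.1875 = min(40.829, 45.468) + 12.188 = 53.017 kips. φR_n = 0.75 × 53.017 = 39.8 kips.
Governing: min(46.9, 50.7, 47.1, 39.8) = 39.8 kips → block shear.

39.8 kips (block shear governs)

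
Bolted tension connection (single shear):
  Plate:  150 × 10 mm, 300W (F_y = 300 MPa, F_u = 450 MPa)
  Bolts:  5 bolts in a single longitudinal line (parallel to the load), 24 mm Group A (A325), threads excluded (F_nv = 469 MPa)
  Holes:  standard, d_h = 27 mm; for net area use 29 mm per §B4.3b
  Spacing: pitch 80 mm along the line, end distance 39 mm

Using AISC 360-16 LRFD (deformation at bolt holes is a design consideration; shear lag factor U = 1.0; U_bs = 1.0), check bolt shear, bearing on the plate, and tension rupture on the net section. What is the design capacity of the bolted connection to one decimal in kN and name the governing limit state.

408.4 kN (net-section rupture governs)

Bolt shear: A_b = π(24)²/4 = 452.39 mm². φR_n = 0.75 × 469 × 452.39 × 5 × 1 = 795.6 kN.
Bearing (10 mm plate, F_u = 450 MPa): end bolts L_c = 39 − 27/2 = 25.5, R_n = min(1.2×25.5×10×450, 2.4×24×10×450) = 137.7 kN/bolt; interior L_c = 80 − 27 = 53, R_n = 259.2 kN/bolt. φR_n = 0.75 × (1×137.7 + 4×259.2) = 880.9 kN.
Tension rupture (net): A_n = (150 − 1×29)×10 = 1210 mm² (U = 1.0, A_e = A_n). φR_n = 0.75 × 450 × 1210 = 408.4 kN.
Governing: min(795.6, 880.9, 408.4) = 408.4 kN → net-section rupture.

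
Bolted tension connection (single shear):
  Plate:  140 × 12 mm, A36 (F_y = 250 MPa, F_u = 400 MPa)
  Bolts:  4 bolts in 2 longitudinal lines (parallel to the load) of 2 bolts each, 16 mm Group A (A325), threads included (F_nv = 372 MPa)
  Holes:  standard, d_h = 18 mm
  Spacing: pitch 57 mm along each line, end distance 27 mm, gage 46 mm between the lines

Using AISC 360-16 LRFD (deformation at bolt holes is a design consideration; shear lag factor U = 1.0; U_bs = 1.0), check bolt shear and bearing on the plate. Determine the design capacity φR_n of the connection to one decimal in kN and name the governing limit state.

Bolt shear: A_b = π(16)²/4 = 201.06 mm². φR_n = 0.75 × 372 × 201.06 × 4 × 1 = 224.4 kN.
Bearing (12 mm plate, F_u = 400 MPa): end bolts L_c = 27 − 18/2 = 18, R_n = min(1.2×18×12×400, 2.4×16×12×400) = 103.68 kN/bolt; interior L_c = 57 − 18 = 39, R_n = 184.32 kN/bolt. φR_n = 0.75 × (2×103.68 + 2×184.32) = 432.0 kN.
Governing: min(224.4, 432.0) = 224.4 kN → bolt shear.

224.4 kN (bolt shear governs)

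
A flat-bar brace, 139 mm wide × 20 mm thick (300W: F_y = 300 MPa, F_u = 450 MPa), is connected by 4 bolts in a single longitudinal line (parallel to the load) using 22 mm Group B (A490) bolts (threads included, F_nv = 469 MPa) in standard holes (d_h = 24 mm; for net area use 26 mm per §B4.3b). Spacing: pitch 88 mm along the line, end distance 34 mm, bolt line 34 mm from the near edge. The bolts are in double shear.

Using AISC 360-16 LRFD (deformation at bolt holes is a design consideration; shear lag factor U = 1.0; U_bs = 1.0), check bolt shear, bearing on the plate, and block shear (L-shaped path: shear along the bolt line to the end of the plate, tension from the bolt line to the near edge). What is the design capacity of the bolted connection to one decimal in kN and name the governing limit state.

946.4 kN (block shear governs)

Bolt shear: A_b = π(22)²/4 = 380.13 mm². φR_n = 0.75 × 469 × 380.13 × 4 × 2 = 1069.7 kN.
Bearing (20 mm plate, F_u = 450 MPa): end bolts L_c = 34 − 24/2 = 22, R_n = min(1.2×22×20×450, 2.4×22×20×450) = 237.6 kN/bolt; interior L_c = 88 − 24 = 64, R_n = 475.2 kN/bolt. φR_n = 0.75 × (1×237.6 + 3×475.2) = 1247.4 kN.
Block shear: shear path 1×[34+3×88] = 1×298 mm, A_gv = 5960, A_nv = 1×(298 − 3.5×26)×20 = 4140 mm²; tension to near edge: (34 − 0.5×26)×20 = 420 mm². R_n = min(0.6×450×4140, 0.6×300×5960) + 1.0×450×420 = min(1117.8, 1072.8) + 189 = 1261.8 kN. φR_n = 0.75 × 1261.8 = 946.4 kN.
Governing: min(1069.7, 1247.4, 946.4) = 946.4 kN → block shear.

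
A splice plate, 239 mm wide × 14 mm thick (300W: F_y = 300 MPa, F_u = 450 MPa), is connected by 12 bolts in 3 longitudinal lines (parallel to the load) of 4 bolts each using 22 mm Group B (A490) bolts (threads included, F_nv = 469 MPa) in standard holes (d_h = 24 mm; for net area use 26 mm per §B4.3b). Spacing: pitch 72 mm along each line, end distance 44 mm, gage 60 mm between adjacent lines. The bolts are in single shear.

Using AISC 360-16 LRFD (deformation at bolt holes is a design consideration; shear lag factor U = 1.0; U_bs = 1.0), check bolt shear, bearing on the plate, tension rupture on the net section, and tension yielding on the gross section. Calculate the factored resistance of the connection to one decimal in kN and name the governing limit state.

760.7 kN (net-section rupture governs)

Bolt shear: A_b = π(22)²/4 = 380.13 mm². φR_n = 0.75 × 469 × 380.13 × 12 × 1 = 1604.5 kN.
Bearing (14 mm plate, F_u = 450 MPa): end bolts L_c = 44 − 24/2 = 32, R_n = min(1.2×32×14×450, 2.4×22×14×450) = 241.92 kN/bolt; interior L_c = 72 − 24 = 48, R_n = 332.64 kN/bolt. φR_n = 0.75 × (3×241.92 + 9×332.64) = 2789.6 kN.
Tension rupture (net): A_n = (239 − 3×26)×14 = 2254 mm² (U = 1.0, A_e = A_n). φR_n = 0.75 × 450 × 2254 = 760.7 kN.
Tension yield (gross): A_g = 239×14 = 3346 mm². φR_n = 0.90 × 300 × 3346 = 903.4 kN.
Governing: min(1604.5, 2789.6, 760.7, 903.4) = 760.7 kN → net-section rupture.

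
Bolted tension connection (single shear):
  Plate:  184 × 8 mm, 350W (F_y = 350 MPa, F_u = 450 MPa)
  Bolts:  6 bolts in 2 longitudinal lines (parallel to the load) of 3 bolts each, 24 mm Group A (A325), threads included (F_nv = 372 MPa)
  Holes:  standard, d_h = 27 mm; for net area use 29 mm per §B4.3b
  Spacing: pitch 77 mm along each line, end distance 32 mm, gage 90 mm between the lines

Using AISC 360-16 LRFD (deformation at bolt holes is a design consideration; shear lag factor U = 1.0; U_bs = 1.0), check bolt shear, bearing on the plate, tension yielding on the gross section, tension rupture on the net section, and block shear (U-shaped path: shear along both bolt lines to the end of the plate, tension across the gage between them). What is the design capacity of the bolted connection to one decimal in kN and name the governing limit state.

Bolt shear: A_b = π(24)²/4 = 452.39 mm². φR_n = 0.75 × 372 × 452.39 × 6 × 1 = 757.3 kN.
Bearing (8 mm plate, F_u = 450 MPa): end bolts L_c = 32 − 27/2 = 18.5, R_n = min(1.2×18.5×8×450, 2.4×24×8×450) = 79.92 kN/bolt; interior L_c = 77 − 27 = 50, R_n = 207.36 kN/bolt. φR_n = 0.75 × (2×79.92 + 4×207.36) = 742.0 kN.
Tension yield (gross): A_g = 184×8 = 1472 mm². φR_n = 0.90 × 350 × 1472 = 463.7 kN.
Tension rupture (net): A_n = (184 − 2×29)×8 = 1008 mm² (U = 1.0, A_e = A_n). φR_n = 0.75 × 450 × 1008 = 340.2 kN.
Block shear: shear path 2×[32+2×77] = 2×186 mm, A_gv = 2976, A_nv = 2×(186 − 2.5×29)×8 = 1816 mm²; tension across gage: (90 − 1×29)×8 = 488 mm². R_n = min(0.6×450×1816, 0.6×350×2976) + 1.0×450×488 = min(490.32, 624.96) + 219.6 = 709.92 kN. φR_n = 0.75 × 709.92 = 532.4 kN.
Governing: min(757.3, 742.0, 463.7, 340.2, 532.4) = 340.2 kN → net-section rupture.

340.2 kN (net-section rupture governs)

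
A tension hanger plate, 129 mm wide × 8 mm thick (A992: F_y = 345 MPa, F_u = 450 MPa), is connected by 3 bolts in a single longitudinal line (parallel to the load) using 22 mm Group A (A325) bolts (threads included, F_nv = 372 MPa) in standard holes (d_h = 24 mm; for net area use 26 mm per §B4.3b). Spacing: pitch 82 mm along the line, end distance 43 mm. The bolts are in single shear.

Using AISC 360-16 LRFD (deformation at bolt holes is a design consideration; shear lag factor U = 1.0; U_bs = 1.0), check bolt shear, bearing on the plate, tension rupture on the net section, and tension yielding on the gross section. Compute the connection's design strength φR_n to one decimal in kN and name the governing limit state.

Bolt shear: A_b = π(22)²/4 = 380.13 mm². φR_n = 0.75 × 372 × 380.13 × 3 × 1 = 318.2 kN.
Bearing (8 mm plate, F_u = 450 MPa): end bolts L_c = 43 − 24/2 = 31, R_n = min(1.2×31×8×450, 2.4×22×8×450) = 133.92 kN/bolt; interior L_c = 82 − 24 = 58, R_n = 190.08 kN/bolt. φR_n = 0.75 × (1×133.92 + 2×190.08) = 385.6 kN.
Tension rupture (net): A_n = (129 − 1×26)×8 = 824 mm² (U = 1.0, A_e = A_n). φR_n = 0.75 × 450 × 824 = 278.1 kN.
Tension yield (gross): A_g = 129×8 = 1032 mm². φR_n = 0.90 × 345 × 1032 = 320.4 kN.
Governing: min(318.2, 385.6, 278.1, 320.4) = 278.1 kN → net-section rupture.

278.1 kN (net-section rupture governs)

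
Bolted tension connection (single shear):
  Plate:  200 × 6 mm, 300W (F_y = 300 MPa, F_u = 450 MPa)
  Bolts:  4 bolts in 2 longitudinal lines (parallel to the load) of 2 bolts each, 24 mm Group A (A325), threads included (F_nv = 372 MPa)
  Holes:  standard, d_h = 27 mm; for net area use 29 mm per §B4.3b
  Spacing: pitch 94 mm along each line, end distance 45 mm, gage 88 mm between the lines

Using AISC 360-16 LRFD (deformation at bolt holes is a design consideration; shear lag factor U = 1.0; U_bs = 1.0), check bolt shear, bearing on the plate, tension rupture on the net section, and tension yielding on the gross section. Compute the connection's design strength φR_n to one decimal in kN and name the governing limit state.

Bolt shear: A_b = π(24)²/4 = 452.39 mm². φR_n = 0.75 × 372 × 452.39 × 4 × 1 = 504.9 kN.
Bearing (6 mm plate, F_u = 450 MPa): end bolts L_c = 45 − 27/2 = 31.5, R_n = min(1.2×31.5×6×450, 2.4×24×6×450) = 102.06 kN/bolt; interior L_c = 94 − 27 = 67, R_n = 155.52 kN/bolt. φR_n = 0.75 × (2×102.06 + 2×155.52) = 386.4 kN.
Tension rupture (net): A_n = (200 − 2×29)×6 = 852 mm² (U = 1.0, A_e = A_n). φR_n = 0.75 × 450 × 852 = 287.6 kN.
Tension yield (gross): A_g = 200×6 = 1200 mm². φR_n = 0.90 × 300 × 1200 = 324.0 kN.
Governing: min(504.9, 386.4, 287.6, 324.0) = 287.6 kN → net-section rupture.

287.6 kN (net-section rupture governs)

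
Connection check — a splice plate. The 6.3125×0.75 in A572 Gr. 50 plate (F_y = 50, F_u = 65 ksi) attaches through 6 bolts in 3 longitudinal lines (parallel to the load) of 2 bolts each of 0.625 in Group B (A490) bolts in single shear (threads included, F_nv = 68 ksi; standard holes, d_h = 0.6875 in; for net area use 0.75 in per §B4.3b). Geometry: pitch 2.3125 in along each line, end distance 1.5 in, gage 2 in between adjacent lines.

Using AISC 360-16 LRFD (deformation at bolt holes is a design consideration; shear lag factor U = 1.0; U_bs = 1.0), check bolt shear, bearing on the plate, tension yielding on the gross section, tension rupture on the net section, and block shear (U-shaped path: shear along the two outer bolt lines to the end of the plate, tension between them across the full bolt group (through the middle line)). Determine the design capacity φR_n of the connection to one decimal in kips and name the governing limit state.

Bolt shear: A_b = π(0.625)²/4 = 0.3068 in². φR_n = 0.75 × 68 × 0.3068 × 6 × 1 = 93.9 kips.
Bearing (0.75 in plate, F_u = 65 ksi): end bolts L_c = 1.5 − 0.6875/2 = 1.15625, R_n = min(1.2×1.15625×0.75×65, 2.4×0.625×0.75×65) = 67.641 kips/bolt; interior L_c = 2.3125 − 0.6875 = 1.625, R_n = 73.125 kips/bolt. φR_n = 0.75 × (3×67.641 + 3×73.125) = 316.7 kips.
Tension yield (gross): A_g = 6.3125×0.75 = 4.7344 in². φR_n = 0.90 × 50 × 4.7344 = 213.0 kips.
Tension rupture (net): A_n = (6.3125 − 3×0.75)×0.75 = 3.0469 in² (U = 1.0, A_e = A_n). φR_n = 0.75 × 65 × 3.0469 = 148.5 kips.
Block shear: shear path 2×[1.5+1×2.3125] = 2×3.8125 in, A_gv = 5.7188, A_nv = 2×(3.8125 − 1.5×0.75)×0.75 = 4.0313 in²; tension across gage: (4 − 2×0.75)×0.75 = 1.875 in². R_n = min(0.6×65×4.0313, 0.6×50×5.7188) + 1.0×65×1.875 = min(157.22, 171.56) + 121.88 = 279.1 kips. φR_n = 0.75 × 279.1 = 209.3 kips.
Governing: min(93.9, 316.7, 213.0, 148.5, 209.3) = 93.9 kips → bolt shear.

93.9 kips (bolt shear governs)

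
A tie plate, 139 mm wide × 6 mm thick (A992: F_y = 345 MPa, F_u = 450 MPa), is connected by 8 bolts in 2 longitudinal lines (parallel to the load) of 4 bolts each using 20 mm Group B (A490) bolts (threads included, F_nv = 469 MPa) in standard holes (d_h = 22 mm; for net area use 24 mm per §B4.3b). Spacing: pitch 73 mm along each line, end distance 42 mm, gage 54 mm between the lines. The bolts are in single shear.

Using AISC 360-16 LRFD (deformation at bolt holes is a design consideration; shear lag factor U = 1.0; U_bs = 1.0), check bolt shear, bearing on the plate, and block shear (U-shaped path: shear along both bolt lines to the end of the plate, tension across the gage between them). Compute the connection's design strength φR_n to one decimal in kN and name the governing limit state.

490.9 kN (block shear governs)

Bolt shear: A_b = π(20)²/4 = 314.16 mm². φR_n = 0.75 × 469 × 314.16 × 8 × 1 = 884.0 kN.
Bearing (6 mm plate, F_u = 450 MPa): end bolts L_c = 42 − 22/2 = 31, R_n = min(1.2×31×6×450, 2.4×20×6×450) = 100.44 kN/bolt; interior L_c = 73 − 22 = 51, R_n = 129.6 kN/bolt. φR_n = 0.75 × (2×100.44 + 6×129.6) = 733.9 kN.
Block shear: shear path 2×[42+3×73] = 2×261 mm, A_gv = 3132, A_nv = 2×(261 − 3.5×24)×6 = 2124 mm²; tension across gage: (54 − 1×24)×6 = 180 mm². R_n = min(0.6×450×2124, 0.6×345×3132) + 1.0×450×180 = min(573.48, 648.32) + 81 = 654.48 kN. φR_n = 0.75 × 654.48 = 490.9 kN.
Governing: min(884.0, 733.9, 490.9) = 490.9 kN → block shear.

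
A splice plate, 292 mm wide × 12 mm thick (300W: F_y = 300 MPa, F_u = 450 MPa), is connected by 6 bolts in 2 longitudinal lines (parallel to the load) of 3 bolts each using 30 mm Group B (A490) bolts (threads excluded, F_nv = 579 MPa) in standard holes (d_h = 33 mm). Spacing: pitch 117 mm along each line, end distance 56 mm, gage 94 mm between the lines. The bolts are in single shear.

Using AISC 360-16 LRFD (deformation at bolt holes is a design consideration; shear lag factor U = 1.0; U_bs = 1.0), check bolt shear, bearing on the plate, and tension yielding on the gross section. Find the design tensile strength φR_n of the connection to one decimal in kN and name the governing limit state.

Bolt shear: A_b = π(30)²/4 = 706.86 mm². φR_n = 0.75 × 579 × 706.86 × 6 × 1 = 1841.7 kN.
Bearing (12 mm plate, F_u = 450 MPa): end bolts L_c = 56 − 33/2 = 39.5, R_n = min(1.2×39.5×12×450, 2.4×30×12×450) = 255.96 kN/bolt; interior L_c = 117 − 33 = 84, R_n = 388.8 kN/bolt. φR_n = 0.75 × (2×255.96 + 4×388.8) = 1550.3 kN.
Tension yield (gross): A_g = 292×12 = 3504 mm². φR_n = 0.90 × 300 × 3504 = 946.1 kN.
Governing: min(1841.7, 1550.3, 946.1) = 946.1 kN → gross-section yield.

946.1 kN (gross-section yield governs)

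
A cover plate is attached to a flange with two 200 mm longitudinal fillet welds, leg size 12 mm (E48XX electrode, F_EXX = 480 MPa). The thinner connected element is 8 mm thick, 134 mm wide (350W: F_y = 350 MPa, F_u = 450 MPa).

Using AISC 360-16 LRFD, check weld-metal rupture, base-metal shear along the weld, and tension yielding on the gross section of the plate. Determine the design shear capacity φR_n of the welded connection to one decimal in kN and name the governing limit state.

337.7 kN (gross-section yield governs)

Weld metal: throat = 0.707×12 = 8.484 mm, L = 2×200 = 400 mm. φR_n = 0.75 × 0.6 × 480 × 8.484 × 400 = 733.0 kN.
Base metal shear (8 mm plate): yield φR_n = 1.0×0.6×350×8×400 = 672.0 kN; rupture φR_n = 0.75×0.6×450×8×400 = 648.0 kN; take 648.0 kN (rupture).
Tension yield (gross): A_g = 134×8 = 1072 mm². φR_n = 0.90 × 350 × 1072 = 337.7 kN.
Governing: min(733.0, 648.0, 337.7) = 337.7 kN → gross-section yield.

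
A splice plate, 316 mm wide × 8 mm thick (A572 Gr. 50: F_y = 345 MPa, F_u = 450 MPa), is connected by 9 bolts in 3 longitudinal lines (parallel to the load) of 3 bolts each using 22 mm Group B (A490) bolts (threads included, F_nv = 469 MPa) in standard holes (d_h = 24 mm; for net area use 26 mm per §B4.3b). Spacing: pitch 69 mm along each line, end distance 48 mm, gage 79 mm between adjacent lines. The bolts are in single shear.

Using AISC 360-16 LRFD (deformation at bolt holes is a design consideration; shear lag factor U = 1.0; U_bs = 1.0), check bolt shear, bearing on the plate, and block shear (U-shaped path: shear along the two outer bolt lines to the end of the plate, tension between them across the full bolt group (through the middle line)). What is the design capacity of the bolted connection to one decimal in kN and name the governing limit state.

Bolt shear: A_b = π(22)²/4 = 380.13 mm². φR_n = 0.75 × 469 × 380.13 × 9 × 1 = 1203.4 kN.
Bearing (8 mm plate, F_u = 450 MPa): end bolts L_c = 48 − 24/2 = 36, R_n = min(1.2×36×8×450, 2.4×22×8×450) = 155.52 kN/bolt; interior L_c = 69 − 24 = 45, R_n = 190.08 kN/bolt. φR_n = 0.75 × (3×155.52 + 6×190.08) = 1205.3 kN.
Block shear: shear path 2×[48+2×69] = 2×186 mm, A_gv = 2976, A_nv = 2×(186 − 2.5×26)×8 = 1936 mm²; tension across gage: (158 − 2×26)×8 = 848 mm². R_n = min(0.6×450×1936, 0.6×345×2976) + 1.0×450×848 = min(522.72, 616.03) + 381.6 = 904.32 kN. φR_n = 0.75 × 904.32 = 678.2 kN.
Governing: min(1203.4, 1205.3, 678.2) = 678.2 kN → block shear.

678.2 kN (block shear governs)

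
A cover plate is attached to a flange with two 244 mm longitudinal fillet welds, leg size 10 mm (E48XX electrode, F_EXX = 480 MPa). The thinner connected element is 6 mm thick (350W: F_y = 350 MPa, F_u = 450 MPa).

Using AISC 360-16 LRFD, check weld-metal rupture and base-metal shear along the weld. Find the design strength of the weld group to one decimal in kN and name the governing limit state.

Weld metal: throat = 0.707×10 = 7.07 mm, L = 2×244 = 488 mm. φR_n = 0.75 × 0.6 × 480 × 7.07 × 488 = 745.2 kN.
Base metal shear (6 mm plate): yield φR_n = 1.0×0.6×350×6×488 = 614.9 kN; rupture φR_n = 0.75×0.6×450×6×488 = 592.9 kN; take 592.9 kN (rupture).
Governing: min(745.2, 592.9) = 592.9 kN → base-metal shear.

592.9 kN (base-metal shear governs)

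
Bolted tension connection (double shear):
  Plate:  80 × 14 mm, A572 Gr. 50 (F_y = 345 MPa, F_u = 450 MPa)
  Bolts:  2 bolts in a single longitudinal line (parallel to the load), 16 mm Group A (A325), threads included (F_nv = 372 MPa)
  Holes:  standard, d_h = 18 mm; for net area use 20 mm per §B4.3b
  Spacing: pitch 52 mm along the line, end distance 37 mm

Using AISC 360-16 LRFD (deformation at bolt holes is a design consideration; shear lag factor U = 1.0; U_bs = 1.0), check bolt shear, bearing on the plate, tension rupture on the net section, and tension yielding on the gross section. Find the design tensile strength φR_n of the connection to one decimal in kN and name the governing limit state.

224.4 kN (bolt shear governs)

Bolt shear: A_b = π(16)²/4 = 201.06 mm². φR_n = 0.75 × 372 × 201.06 × 2 × 2 = 224.4 kN.
Bearing (14 mm plate, F_u = 450 MPa): end bolts L_c = 37 − 18/2 = 28, R_n = min(1.2×28×14×450, 2.4×16×14×450) = 211.68 kN/bolt; interior L_c = 52 − 18 = 34, R_n = 241.92 kN/bolt. φR_n = 0.75 × (1×211.68 + 1×241.92) = 340.2 kN.
Tension rupture (net): A_n = (80 − 1×20)×14 = 840 mm² (U = 1.0, A_e = A_n). φR_n = 0.75 × 450 × 840 = 283.5 kN.
Tension yield (gross): A_g = 80×14 = 1120 mm². φR_n = 0.90 × 345 × 1120 = 347.8 kN.
Governing: min(224.4, 340.2, 283.5, 347.8) = 224.4 kN → bolt shear.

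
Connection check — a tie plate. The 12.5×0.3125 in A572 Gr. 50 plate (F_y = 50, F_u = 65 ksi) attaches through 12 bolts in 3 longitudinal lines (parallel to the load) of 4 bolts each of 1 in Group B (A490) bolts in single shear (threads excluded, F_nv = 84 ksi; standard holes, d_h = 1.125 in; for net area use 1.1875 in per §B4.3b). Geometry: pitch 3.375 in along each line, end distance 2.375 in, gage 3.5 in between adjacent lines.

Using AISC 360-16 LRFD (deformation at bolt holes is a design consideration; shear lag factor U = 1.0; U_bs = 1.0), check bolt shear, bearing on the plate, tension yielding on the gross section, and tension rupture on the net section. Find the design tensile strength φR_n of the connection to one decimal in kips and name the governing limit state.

Bolt shear: A_b = π(1)²/4 = 0.7854 in². φR_n = 0.75 × 84 × 0.7854 × 12 × 1 = 593.8 kips.
Bearing (0.3125 in plate, F_u = 65 ksi): end bolts L_c = 2.375 − 1.125/2 = 1.8125, R_n = min(1.2×1.8125×0.3125×65, 2.4×1×0.3125×65) = 44.18 kips/bolt; interior L_c = 3.375 − 1.125 = 2.25, R_n = 48.75 kips/bolt. φR_n = 0.75 × (3×44.18 + 9×48.75) = 428.5 kips.
Tension yield (gross): A_g = 12.5×0.3125 = 3.9063 in². φR_n = 0.90 × 50 × 3.9063 = 175.8 kips.
Tension rupture (net): A_n = (12.5 − 3×1.1875)×0.3125 = 2.793 in² (U = 1.0, A_e = A_n). φR_n = 0.75 × 65 × 2.793 = 136.2 kips.
Governing: min(593.8, 428.5, 175.8, 136.2) = 136.2 kips → net-section rupture.

136.2 kips (net-section rupture governs)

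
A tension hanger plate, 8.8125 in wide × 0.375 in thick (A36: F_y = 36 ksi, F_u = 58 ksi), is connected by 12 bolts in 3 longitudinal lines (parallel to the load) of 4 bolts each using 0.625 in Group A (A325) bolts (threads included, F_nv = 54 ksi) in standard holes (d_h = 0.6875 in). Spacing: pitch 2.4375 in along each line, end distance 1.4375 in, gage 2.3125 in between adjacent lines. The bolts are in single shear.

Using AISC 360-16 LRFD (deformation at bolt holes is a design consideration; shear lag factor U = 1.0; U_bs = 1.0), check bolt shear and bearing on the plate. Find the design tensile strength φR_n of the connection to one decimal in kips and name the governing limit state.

149.1 kips (bolt shear governs)

Bolt shear: A_b = π(0.625)²/4 = 0.3068 in². φR_n = 0.75 × 54 × 0.3068 × 12 × 1 = 149.1 kips.
Bearing (0.375 in plate, F_u = 58 ksi): end bolts L_c = 1.4375 − 0.6875/2 = 1.09375, R_n = min(1.2×1.09375×0.375×58, 2.4×0.625×0.375×58) = 28.547 kips/bolt; interior L_c = 2.4375 − 0.6875 = 1.75, R_n = 32.625 kips/bolt. φR_n = 0.75 × (3×28.547 + 9×32.625) = 284.4 kips.
Governing: min(149.1, 284.4) = 149.1 kips → bolt shear.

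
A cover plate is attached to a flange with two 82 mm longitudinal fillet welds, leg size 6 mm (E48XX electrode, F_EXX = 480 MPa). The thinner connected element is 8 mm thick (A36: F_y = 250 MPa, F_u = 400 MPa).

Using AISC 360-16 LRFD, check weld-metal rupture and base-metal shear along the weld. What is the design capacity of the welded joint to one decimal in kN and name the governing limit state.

Weld metal: throat = 0.707×6 = 4.242 mm, L = 2×82 = 164 mm. φR_n = 0.75 × 0.6 × 480 × 4.242 × 164 = 150.3 kN.
Base metal shear (8 mm plate): yield φR_n = 1.0×0.6×250×8×164 = 196.8 kN; rupture φR_n = 0.75×0.6×400×8×164 = 236.2 kN; take 196.8 kN (yield).
Governing: min(150.3, 196.8) = 150.3 kN → weld metal.

150.3 kN (weld metal governs)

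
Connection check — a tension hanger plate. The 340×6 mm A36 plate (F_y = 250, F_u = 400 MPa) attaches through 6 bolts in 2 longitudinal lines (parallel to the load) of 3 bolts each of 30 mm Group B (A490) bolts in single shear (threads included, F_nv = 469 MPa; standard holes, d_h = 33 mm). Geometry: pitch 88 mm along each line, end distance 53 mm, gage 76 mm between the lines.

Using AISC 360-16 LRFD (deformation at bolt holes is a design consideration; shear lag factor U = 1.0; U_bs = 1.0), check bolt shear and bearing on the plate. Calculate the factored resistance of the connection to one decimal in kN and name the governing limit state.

632.9 kN (bearing governs)

Bolt shear: A_b = π(30)²/4 = 706.86 mm². φR_n = 0.75 × 469 × 706.86 × 6 × 1 = 1491.8 kN.
Bearing (6 mm plate, F_u = 400 MPa): end bolts L_c = 53 − 33/2 = 36.5, R_n = min(1.2×36.5×6×400, 2.4×30×6×400) = 105.12 kN/bolt; interior L_c = 88 − 33 = 55, R_n = 158.4 kN/bolt. φR_n = 0.75 × (2×105.12 + 4×158.4) = 632.9 kN.
Governing: min(1491.8, 632.9) = 632.9 kN → bearing.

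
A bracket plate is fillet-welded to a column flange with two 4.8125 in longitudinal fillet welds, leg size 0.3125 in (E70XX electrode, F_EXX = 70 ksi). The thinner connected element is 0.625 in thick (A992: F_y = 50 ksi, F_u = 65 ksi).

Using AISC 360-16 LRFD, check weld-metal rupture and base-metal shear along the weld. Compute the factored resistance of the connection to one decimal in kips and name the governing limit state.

67.0 kips (weld metal governs)

Weld metal: throat = 0.707×0.3125 = 0.22094 in, L = 2×4.8125 = 9.625 in. φR_n = 0.75 × 0.6 × 70 × 0.22094 × 9.625 = 67.0 kips.
Base metal shear (0.625 in plate): yield φR_n = 1.0×0.6×50×0.625×9.625 = 180.5 kips; rupture φR_n = 0.75×0.6×65×0.625×9.625 = 176.0 kips; take 176.0 kips (rupture).
Governing: min(67.0, 176.0) = 67.0 kips → weld metal.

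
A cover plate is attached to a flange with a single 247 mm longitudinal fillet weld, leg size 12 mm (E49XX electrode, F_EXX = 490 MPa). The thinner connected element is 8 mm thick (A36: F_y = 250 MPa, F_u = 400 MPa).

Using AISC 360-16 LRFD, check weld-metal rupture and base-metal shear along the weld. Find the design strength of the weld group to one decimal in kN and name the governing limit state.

Weld metal: throat = 0.707×12 = 8.484 mm, L = 247 mm. φR_n = 0.75 × 0.6 × 490 × 8.484 × 247 = 462.1 kN.
Base metal shear (8 mm plate): yield φR_n = 1.0×0.6×250×8×247 = 296.4 kN; rupture φR_n = 0.75×0.6×400×8×247 = 355.7 kN; take 296.4 kN (yield).
Governing: min(462.1, 296.4) = 296.4 kN → base-metal shear.

296.4 kN (base-metal shear governs)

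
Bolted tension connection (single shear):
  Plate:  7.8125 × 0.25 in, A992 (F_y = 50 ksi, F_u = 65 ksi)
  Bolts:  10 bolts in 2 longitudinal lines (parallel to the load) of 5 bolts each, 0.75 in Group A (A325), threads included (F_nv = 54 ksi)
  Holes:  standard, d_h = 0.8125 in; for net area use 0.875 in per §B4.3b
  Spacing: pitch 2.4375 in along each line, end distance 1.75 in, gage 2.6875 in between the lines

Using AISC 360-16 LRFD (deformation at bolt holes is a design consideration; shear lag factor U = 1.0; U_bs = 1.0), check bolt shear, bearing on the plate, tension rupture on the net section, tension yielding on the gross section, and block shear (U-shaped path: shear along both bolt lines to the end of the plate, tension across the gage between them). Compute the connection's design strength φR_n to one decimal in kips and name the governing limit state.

Bolt shear: A_b = π(0.75)²/4 = 0.44179 in². φR_n = 0.75 × 54 × 0.44179 × 10 × 1 = 178.9 kips.
Bearing (0.25 in plate, F_u = 65 ksi): end bolts L_c = 1.75 − 0.8125/2 = 1.34375, R_n = min(1.2×1.34375×0.25×65, 2.4×0.75×0.25×65) = 26.203 kips/bolt; interior L_c = 2.4375 − 0.8125 = 1.625, R_n = 29.25 kips/bolt. φR_n = 0.75 × (2×26.203 + 8×29.25) = 214.8 kips.
Tension rupture (net): A_n = (7.8125 − 2×0.875)×0.25 = 1.5156 in² (U = 1.0, A_e = A_n). φR_n = 0.75 × 65 × 1.5156 = 73.9 kips.
Tension yield (gross): A_g = 7.8125×0.25 = 1.9531 in². φR_n = 0.90 × 50 × 1.9531 = 87.9 kips.
Block shear: shear path 2×[1.75+4×2.4375] = 2×11.5 in, A_gv = 5.75, A_nv = 2×(11.5 − 4.5×0.875)×0.25 = 3.7813 in²; tension across gage: (2.6875 − 1×0.875)×0.25 = 0.45313 in². R_n = min(0.6×65×3.7813, 0.6×50×5.75) + 1.0×65×0.45313 = min(147.47, 172.5) + 29.453 = 176.92 kips. φR_n = 0.75 × 176.92 = 132.7 kips.
Governing: min(178.9, 214.8, 73.9, 87.9, 132.7) = 73.9 kips → net-section rupture.

73.9 kips (net-section rupture governs)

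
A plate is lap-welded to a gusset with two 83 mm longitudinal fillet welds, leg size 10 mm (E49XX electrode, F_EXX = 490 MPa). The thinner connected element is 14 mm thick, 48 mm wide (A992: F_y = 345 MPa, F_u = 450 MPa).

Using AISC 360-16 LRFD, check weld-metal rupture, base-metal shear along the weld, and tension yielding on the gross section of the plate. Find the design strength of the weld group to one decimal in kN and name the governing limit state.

208.7 kN (gross-section yield governs)

Weld metal: throat = 0.707×10 = 7.07 mm, L = 2×83 = 166 mm. φR_n = 0.75 × 0.6 × 490 × 7.07 × 166 = 258.8 kN.
Base metal shear (14 mm plate): yield φR_n = 1.0×0.6×345×14×166 = 481.1 kN; rupture φR_n = 0.75×0.6×450×14×166 = 470.6 kN; take 470.6 kN (rupture).
Tension yield (gross): A_g = 48×14 = 672 mm². φR_n = 0.90 × 345 × 672 = 208.7 kN.
Governing: min(258.8, 470.6, 208.7) = 208.7 kN → gross-section yield.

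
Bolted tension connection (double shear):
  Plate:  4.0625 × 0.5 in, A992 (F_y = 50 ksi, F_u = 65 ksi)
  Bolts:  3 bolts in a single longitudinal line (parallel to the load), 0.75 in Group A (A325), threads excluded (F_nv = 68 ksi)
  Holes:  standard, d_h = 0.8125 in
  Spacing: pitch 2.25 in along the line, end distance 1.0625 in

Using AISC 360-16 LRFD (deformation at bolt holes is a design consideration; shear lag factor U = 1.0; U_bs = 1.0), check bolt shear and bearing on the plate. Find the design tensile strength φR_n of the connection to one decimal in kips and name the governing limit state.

Bolt shear: A_b = π(0.75)²/4 = 0.44179 in². φR_n = 0.75 × 68 × 0.44179 × 3 × 2 = 135.2 kips.
Bearing (0.5 in plate, F_u = 65 ksi): end bolts L_c = 1.0625 − 0.8125/2 = 0.65625, R_n = min(1.2×0.65625×0.5×65, 2.4×0.75×0.5×65) = 25.594 kips/bolt; interior L_c = 2.25 − 0.8125 = 1.4375, R_n = 56.063 kips/bolt. φR_n = 0.75 × (1×25.594 + 2×56.063) = 103.3 kips.
Governing: min(135.2, 103.3) = 103.3 kips → bearing.

103.3 kips (bearing governs)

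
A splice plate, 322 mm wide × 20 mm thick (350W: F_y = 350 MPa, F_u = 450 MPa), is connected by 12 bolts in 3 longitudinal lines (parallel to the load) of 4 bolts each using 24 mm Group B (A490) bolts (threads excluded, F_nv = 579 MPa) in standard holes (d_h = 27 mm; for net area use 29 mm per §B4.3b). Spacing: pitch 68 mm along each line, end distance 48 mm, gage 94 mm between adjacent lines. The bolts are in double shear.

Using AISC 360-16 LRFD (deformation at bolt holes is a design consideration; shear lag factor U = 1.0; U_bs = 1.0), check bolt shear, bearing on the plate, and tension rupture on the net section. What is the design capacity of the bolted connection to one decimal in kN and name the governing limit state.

Bolt shear: A_b = π(24)²/4 = 452.39 mm². φR_n = 0.75 × 579 × 452.39 × 12 × 2 = 4714.8 kN.
Bearing (20 mm plate, F_u = 450 MPa): end bolts L_c = 48 − 27/2 = 34.5, R_n = min(1.2×34.5×20×450, 2.4×24×20×450) = 372.6 kN/bolt; interior L_c = 68 − 27 = 41, R_n = 442.8 kN/bolt. φR_n = 0.75 × (3×372.6 + 9×442.8) = 3827.3 kN.
Tension rupture (net): A_n = (322 − 3×29)×20 = 4700 mm² (U = 1.0, A_e = A_n). φR_n = 0.75 × 450 × 4700 = 1586.3 kN.
Governing: min(4714.8, 3827.3, 1586.3) = 1586.3 kN → net-section rupture.

1586.3 kN (net-section rupture governs)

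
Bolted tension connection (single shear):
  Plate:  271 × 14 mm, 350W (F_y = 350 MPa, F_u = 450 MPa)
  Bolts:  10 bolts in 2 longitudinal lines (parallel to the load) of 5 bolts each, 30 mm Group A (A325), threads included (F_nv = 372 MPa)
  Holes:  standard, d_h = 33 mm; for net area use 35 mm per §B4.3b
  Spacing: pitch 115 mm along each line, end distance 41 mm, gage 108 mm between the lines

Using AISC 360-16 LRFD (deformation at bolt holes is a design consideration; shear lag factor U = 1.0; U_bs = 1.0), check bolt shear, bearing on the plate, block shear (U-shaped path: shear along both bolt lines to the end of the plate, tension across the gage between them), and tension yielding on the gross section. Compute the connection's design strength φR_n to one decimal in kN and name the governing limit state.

1195.1 kN (gross-section yield governs)

Bolt shear: A_b = π(30)²/4 = 706.86 mm². φR_n = 0.75 × 372 × 706.86 × 10 × 1 = 1972.1 kN.
Bearing (14 mm plate, F_u = 450 MPa): end bolts L_c = 41 − 33/2 = 24.5, R_n = min(1.2×24.5×14×450, 2.4×30×14×450) = 185.22 kN/bolt; interior L_c = 115 − 33 = 82, R_n = 453.6 kN/bolt. φR_n = 0.75 × (2×185.22 + 8×453.6) = 2999.4 kN.
Block shear: shear path 2×[41+4×115] = 2×501 mm, A_gv = 14028, A_nv = 2×(501 − 4.5×35)×14 = 9618 mm²; tension across gage: (108 − 1×35)×14 = 1022 mm². R_n = min(0.6×450×9618, 0.6×350×14028) + 1.0×450×1022 = min(2596.9, 2945.9) + 459.9 = 3056.8 kN. φR_n = 0.75 × 3056.8 = 2292.6 kN.
Tension yield (gross): A_g = 271×14 = 3794 mm². φR_n = 0.90 × 350 × 3794 = 1195.1 kN.
Governing: min(1972.1, 2999.4, 2292.6, 1195.1) = 1195.1 kN → gross-section yield.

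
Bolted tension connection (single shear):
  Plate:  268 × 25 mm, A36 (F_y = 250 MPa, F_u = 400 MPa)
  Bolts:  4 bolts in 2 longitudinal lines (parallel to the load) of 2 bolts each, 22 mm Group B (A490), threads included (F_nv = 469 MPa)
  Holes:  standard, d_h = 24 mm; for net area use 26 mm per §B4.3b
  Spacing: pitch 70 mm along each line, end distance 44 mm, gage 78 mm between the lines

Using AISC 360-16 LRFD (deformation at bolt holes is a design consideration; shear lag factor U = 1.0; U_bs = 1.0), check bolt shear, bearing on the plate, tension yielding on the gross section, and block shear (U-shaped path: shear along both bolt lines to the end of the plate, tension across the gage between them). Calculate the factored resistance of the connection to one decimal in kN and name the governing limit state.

534.8 kN (bolt shear governs)

Bolt shear: A_b = π(22)²/4 = 380.13 mm². φR_n = 0.75 × 469 × 380.13 × 4 × 1 = 534.8 kN.
Bearing (25 mm plate, F_u = 400 MPa): end bolts L_c = 44 − 24/2 = 32, R_n = min(1.2×32×25×400, 2.4×22×25×400) = 384 kN/bolt; interior L_c = 70 − 24 = 46, R_n = 528 kN/bolt. φR_n = 0.75 × (2×384 + 2×528) = 1368.0 kN.
Tension yield (gross): A_g = 268×25 = 6700 mm². φR_n = 0.90 × 250 × 6700 = 1507.5 kN.
Block shear: shear path 2×[44+1×70] = 2×114 mm, A_gv = 5700, A_nv = 2×(114 − 1.5×26)×25 = 3750 mm²; tension across gage: (78 − 1×26)×25 = 1300 mm². R_n = min(0.6×400×3750, 0.6×250×5700) + 1.0×400×1300 = min(900, 855) + 520 = 1375 kN. φR_n = 0.75 × 1375 = 1031.3 kN.
Governing: min(534.8, 1368.0, 1507.5, 1031.3) = 534.8 kN → bolt shear.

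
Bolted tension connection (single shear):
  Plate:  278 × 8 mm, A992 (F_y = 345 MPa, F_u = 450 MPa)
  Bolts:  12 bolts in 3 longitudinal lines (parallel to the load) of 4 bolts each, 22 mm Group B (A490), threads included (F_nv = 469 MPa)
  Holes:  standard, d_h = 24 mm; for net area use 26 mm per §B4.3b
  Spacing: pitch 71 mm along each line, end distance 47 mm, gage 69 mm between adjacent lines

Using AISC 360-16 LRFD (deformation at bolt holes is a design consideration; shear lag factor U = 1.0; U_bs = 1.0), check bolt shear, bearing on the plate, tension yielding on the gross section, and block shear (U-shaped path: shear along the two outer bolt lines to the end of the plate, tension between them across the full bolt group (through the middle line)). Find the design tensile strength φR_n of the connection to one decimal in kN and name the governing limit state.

Bolt shear: A_b = π(22)²/4 = 380.13 mm². φR_n = 0.75 × 469 × 380.13 × 12 × 1 = 1604.5 kN.
Bearing (8 mm plate, F_u = 450 MPa): end bolts L_c = 47 − 24/2 = 35, R_n = min(1.2×35×8×450, 2.4×22×8×450) = 151.2 kN/bolt; interior L_c = 71 − 24 = 47, R_n = 190.08 kN/bolt. φR_n = 0.75 × (3×151.2 + 9×190.08) = 1623.2 kN.
Tension yield (gross): A_g = 278×8 = 2224 mm². φR_n = 0.90 × 345 × 2224 = 690.6 kN.
Block shear: shear path 2×[47+3×71] = 2×260 mm, A_gv = 4160, A_nv = 2×(260 − 3.5×26)×8 = 2704 mm²; tension across gage: (138 − 2×26)×8 = 688 mm². R_n = min(0.6×450×2704, 0.6×345×4160) + 1.0×450×688 = min(730.08, 861.12) + 309.6 = 1039.7 kN. φR_n = 0.75 × 1039.7 = 779.8 kN.
Governing: min(1604.5, 1623.2, 690.6, 779.8) = 690.6 kN → gross-section yield.

690.6 kN (gross-section yield governs)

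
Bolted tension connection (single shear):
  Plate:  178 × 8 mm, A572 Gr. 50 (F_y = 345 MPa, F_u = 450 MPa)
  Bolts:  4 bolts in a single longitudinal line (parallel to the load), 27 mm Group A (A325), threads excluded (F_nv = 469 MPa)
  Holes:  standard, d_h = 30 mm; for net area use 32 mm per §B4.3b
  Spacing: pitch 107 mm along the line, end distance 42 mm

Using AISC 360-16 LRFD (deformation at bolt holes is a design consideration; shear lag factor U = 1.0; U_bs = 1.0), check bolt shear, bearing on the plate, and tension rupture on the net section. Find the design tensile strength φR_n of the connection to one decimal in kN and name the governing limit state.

394.2 kN (net-section rupture governs)

Bolt shear: A_b = π(27)²/4 = 572.56 mm². φR_n = 0.75 × 469 × 572.56 × 4 × 1 = 805.6 kN.
Bearing (8 mm plate, F_u = 450 MPa): end bolts L_c = 42 − 30/2 = 27, R_n = min(1.2×27×8×450, 2.4×27×8×450) = 116.64 kN/bolt; interior L_c = 107 − 30 = 77, R_n = 233.28 kN/bolt. φR_n = 0.75 × (1×116.64 + 3×233.28) = 612.4 kN.
Tension rupture (net): A_n = (178 − 1×32)×8 = 1168 mm² (U = 1.0, A_e = A_n). φR_n = 0.75 × 450 × 1168 = 394.2 kN.
Governing: min(805.6, 612.4, 394.2) = 394.2 kN → net-section rupture.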